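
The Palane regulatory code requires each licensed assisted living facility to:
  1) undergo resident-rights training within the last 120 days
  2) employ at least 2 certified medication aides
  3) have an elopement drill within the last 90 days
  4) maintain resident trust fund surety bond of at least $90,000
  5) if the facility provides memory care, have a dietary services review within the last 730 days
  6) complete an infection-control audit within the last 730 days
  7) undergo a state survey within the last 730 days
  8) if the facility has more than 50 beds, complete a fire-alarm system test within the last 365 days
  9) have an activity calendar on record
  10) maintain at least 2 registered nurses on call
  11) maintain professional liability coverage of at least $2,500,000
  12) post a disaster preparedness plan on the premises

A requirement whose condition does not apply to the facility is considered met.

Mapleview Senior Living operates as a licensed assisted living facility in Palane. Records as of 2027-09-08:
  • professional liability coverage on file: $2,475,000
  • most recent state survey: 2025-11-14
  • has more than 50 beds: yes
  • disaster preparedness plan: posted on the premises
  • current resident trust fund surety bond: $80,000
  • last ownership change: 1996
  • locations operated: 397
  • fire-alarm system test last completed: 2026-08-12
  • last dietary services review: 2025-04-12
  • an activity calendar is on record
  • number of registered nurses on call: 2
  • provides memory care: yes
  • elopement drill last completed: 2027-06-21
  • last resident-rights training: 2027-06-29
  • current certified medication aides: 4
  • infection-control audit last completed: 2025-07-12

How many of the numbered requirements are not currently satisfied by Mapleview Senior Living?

1. resident-rights training 71 days ago vs limit 120 → met
2. certified medication aides 4 ≥ 2 → met
3. elopement drill 79 days ago vs limit 90 → met
4. resident trust fund surety bond $80,000 < $90,000 → not met
5. condition 'provides memory care' holds; dietary services review 879 days ago vs limit 730 → not met
6. infection-control audit 788 days ago vs limit 730 → not met
7. state survey 663 days ago vs limit 730 → met
8. condition 'has more than 50 beds' holds; fire-alarm system test 392 days ago vs limit 365 → not met
9. activity calendar present → met
10. registered nurses on call 2 ≥ 2 → met
11. professional liability coverage $2,475,000 < $2,500,000 → not met
12. disaster preparedness plan present → met
Not met: 5 of 12

5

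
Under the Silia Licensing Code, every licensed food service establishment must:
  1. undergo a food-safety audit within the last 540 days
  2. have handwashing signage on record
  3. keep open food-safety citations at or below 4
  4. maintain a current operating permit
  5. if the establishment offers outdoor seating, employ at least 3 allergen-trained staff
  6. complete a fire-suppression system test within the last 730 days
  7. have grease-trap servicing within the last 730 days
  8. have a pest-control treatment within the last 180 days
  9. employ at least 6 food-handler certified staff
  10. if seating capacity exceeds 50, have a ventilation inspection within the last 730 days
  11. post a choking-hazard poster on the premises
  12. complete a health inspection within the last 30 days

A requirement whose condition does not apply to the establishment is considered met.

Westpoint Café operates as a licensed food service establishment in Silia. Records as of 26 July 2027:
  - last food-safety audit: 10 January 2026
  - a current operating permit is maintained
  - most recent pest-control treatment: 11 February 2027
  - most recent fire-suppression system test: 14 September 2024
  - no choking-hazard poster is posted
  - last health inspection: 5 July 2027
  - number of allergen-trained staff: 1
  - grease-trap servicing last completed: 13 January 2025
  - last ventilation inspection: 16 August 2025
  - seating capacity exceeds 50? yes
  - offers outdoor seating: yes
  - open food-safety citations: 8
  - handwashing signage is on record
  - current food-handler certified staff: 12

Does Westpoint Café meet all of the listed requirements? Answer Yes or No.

1. food-safety audit 562 days ago vs limit 540 → not met
2. handwashing signage present → met
3. open food-safety citations 8 > 4 → not met
4. current operating permit present → met
5. condition 'offers outdoor seating' holds; allergen-trained staff 1 < 3 → not met
6. fire-suppression system test 1045 days ago vs limit 730 → not met
7. grease-trap servicing 924 days ago vs limit 730 → not met
8. pest-control treatment 165 days ago vs limit 180 → met
9. food-handler certified staff 12 ≥ 6 → met
10. condition 'seating capacity exceeds 50' holds; ventilation inspection 709 days ago vs limit 730 → met
11. choking-hazard poster absent → not met
12. health inspection 21 days ago vs limit 30 → met
Not met: 1, 3, 5, 6, 7, 11

No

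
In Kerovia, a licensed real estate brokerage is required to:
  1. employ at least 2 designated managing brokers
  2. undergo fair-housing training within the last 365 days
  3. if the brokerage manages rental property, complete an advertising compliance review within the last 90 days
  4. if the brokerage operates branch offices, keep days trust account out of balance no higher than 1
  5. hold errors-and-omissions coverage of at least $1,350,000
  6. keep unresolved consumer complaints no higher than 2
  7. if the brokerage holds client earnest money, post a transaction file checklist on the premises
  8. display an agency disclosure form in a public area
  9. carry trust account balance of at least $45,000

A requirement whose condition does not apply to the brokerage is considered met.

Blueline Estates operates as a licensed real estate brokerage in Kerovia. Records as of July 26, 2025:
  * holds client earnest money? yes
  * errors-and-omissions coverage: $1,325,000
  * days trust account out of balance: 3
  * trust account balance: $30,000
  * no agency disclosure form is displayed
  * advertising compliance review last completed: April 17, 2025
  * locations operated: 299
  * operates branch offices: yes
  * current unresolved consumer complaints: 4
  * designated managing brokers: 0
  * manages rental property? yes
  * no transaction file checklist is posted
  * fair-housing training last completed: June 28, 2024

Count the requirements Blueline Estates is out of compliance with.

1. designated managing brokers 0 < 2 → not met
2. fair-housing training 393 days ago vs limit 365 → not met
3. condition 'manages rental property' holds; advertising compliance review 100 days ago vs limit 90 → not met
4. condition 'operates branch offices' holds; days trust account out of balance 3 > 1 → not met
5. errors-and-omissions coverage $1,325,000 < $1,350,000 → not met
6. unresolved consumer complaints 4 > 2 → not met
7. condition 'holds client earnest money' holds; transaction file checklist absent → not met
8. agency disclosure form absent → not met
9. trust account balance $30,000 < $45,000 → not met
Not met: 9 of 9

9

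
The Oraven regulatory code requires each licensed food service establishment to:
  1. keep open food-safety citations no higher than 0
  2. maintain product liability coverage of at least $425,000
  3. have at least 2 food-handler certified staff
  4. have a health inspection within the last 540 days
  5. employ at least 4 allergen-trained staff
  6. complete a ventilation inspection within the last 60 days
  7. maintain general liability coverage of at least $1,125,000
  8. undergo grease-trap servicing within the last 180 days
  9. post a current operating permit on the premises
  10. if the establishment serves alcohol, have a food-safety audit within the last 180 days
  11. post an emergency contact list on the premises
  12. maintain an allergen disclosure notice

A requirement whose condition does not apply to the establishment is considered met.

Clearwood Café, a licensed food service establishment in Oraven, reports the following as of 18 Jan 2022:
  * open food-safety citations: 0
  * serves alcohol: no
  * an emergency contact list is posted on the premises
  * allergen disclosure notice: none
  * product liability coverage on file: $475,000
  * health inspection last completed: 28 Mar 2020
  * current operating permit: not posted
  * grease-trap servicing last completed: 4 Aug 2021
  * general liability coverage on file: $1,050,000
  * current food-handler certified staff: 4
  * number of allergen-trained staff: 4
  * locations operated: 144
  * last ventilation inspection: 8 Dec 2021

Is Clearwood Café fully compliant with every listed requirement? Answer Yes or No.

No

1. open food-safety citations 0 ≤ 0 → met
2. product liability coverage $475,000 ≥ $425,000 → met
3. food-handler certified staff 4 ≥ 2 → met
4. health inspection 661 days ago vs limit 540 → not met
5. allergen-trained staff 4 ≥ 4 → met
6. ventilation inspection 41 days ago vs limit 60 → met
7. general liability coverage $1,050,000 < $1,125,000 → not met
8. grease-trap servicing 167 days ago vs limit 180 → met
9. current operating permit absent → not met
10. condition 'serves alcohol' does not hold → requirement n/a → met
11. emergency contact list present → met
12. allergen disclosure notice absent → not met
Not met: 4, 7, 9, 12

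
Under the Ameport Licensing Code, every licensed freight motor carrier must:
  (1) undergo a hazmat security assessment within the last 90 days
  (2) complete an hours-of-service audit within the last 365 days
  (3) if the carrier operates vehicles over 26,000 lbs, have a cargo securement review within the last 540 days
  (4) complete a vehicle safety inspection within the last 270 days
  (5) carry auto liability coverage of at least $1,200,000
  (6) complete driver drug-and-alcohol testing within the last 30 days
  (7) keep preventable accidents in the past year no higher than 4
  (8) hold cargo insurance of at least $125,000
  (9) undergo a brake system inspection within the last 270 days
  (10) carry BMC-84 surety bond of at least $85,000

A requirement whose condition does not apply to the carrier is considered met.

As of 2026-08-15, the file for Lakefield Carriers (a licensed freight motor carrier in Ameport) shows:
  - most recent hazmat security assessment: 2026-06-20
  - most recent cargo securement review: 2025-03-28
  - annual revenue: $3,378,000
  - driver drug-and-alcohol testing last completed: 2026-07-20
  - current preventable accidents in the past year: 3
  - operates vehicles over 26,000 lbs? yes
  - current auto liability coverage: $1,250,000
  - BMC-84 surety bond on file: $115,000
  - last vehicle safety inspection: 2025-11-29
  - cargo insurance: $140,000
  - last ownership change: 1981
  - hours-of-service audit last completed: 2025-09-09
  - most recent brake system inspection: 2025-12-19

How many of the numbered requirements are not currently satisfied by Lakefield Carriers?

1. hazmat security assessment 56 days ago vs limit 90 → met
2. hours-of-service audit 340 days ago vs limit 365 → met
3. condition 'operates vehicles over 26,000 lbs' holds; cargo securement review 505 days ago vs limit 540 → met
4. vehicle safety inspection 259 days ago vs limit 270 → met
5. auto liability coverage $1,250,000 ≥ $1,200,000 → met
6. driver drug-and-alcohol testing 26 days ago vs limit 30 → met
7. preventable accidents in the past year 3 ≤ 4 → met
8. cargo insurance $140,000 ≥ $125,000 → met
9. brake system inspection 239 days ago vs limit 270 → met
10. BMC-84 surety bond $115,000 ≥ $85,000 → met
Not met: 0 of 10

0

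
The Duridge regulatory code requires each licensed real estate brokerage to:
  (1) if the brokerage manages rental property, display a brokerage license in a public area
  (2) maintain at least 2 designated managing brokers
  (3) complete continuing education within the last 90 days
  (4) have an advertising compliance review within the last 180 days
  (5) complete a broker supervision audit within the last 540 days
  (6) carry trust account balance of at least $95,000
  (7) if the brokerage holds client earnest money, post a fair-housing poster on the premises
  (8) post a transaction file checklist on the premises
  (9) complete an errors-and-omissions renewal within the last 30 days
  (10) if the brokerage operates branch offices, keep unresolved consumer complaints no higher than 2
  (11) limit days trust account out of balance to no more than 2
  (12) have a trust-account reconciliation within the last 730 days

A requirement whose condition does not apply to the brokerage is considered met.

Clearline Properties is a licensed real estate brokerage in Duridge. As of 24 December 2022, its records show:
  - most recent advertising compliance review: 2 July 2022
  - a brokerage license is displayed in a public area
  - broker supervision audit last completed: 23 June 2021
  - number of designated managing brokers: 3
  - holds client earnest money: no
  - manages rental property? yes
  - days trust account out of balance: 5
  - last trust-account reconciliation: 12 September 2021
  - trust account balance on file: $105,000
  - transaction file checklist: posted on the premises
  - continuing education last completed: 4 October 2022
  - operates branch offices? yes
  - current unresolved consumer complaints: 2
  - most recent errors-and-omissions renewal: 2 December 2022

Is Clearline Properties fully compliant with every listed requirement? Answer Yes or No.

No

1. condition 'manages rental property' holds; brokerage license present → met
2. designated managing brokers 3 ≥ 2 → met
3. continuing education 81 days ago vs limit 90 → met
4. advertising compliance review 175 days ago vs limit 180 → met
5. broker supervision audit 549 days ago vs limit 540 → not met
6. trust account balance $105,000 ≥ $95,000 → met
7. condition 'holds client earnest money' does not hold → requirement n/a → met
8. transaction file checklist present → met
9. errors-and-omissions renewal 22 days ago vs limit 30 → met
10. condition 'operates branch offices' holds; unresolved consumer complaints 2 ≤ 2 → met
11. days trust account out of balance 5 > 2 → not met
12. trust-account reconciliation 468 days ago vs limit 730 → met
Not met: 5, 11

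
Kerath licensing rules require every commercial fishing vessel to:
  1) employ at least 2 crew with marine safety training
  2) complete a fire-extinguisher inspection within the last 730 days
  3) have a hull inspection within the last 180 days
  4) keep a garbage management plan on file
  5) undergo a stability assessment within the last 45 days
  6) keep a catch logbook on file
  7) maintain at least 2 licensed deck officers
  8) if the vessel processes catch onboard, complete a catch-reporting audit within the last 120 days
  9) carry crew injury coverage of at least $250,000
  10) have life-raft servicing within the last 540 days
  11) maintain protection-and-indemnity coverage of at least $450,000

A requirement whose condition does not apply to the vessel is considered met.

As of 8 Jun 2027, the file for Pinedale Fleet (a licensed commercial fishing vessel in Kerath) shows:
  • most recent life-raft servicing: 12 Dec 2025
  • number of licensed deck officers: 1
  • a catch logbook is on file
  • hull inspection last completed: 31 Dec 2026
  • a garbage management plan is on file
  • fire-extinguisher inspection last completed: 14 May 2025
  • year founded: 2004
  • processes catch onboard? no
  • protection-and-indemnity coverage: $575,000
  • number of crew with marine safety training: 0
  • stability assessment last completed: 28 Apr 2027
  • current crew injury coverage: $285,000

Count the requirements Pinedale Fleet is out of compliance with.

4

1. crew with marine safety training 0 < 2 → not met
2. fire-extinguisher inspection 755 days ago vs limit 730 → not met
3. hull inspection 159 days ago vs limit 180 → met
4. garbage management plan present → met
5. stability assessment 41 days ago vs limit 45 → met
6. catch logbook present → met
7. licensed deck officers 1 < 2 → not met
8. condition 'processes catch onboard' does not hold → requirement n/a → met
9. crew injury coverage $285,000 ≥ $250,000 → met
10. life-raft servicing 543 days ago vs limit 540 → not met
11. protection-and-indemnity coverage $575,000 ≥ $450,000 → met
Not met: 4 of 11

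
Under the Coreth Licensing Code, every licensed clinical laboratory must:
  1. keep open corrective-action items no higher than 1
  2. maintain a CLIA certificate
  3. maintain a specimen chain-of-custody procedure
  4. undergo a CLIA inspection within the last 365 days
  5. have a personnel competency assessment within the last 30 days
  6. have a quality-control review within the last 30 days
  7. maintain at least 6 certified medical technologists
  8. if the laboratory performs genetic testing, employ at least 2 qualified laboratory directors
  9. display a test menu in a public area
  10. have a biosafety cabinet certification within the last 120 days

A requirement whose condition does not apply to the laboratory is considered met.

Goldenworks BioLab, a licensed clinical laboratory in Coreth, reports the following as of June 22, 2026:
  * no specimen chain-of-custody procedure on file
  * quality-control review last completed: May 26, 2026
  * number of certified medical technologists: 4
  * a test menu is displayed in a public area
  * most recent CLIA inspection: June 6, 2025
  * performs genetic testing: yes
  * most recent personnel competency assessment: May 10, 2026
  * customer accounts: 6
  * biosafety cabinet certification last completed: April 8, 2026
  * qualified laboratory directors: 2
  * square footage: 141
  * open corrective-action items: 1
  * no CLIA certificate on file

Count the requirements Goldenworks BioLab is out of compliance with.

5

1. open corrective-action items 1 ≤ 1 → met
2. CLIA certificate absent → not met
3. specimen chain-of-custody procedure absent → not met
4. CLIA inspection 381 days ago vs limit 365 → not met
5. personnel competency assessment 43 days ago vs limit 30 → not met
6. quality-control review 27 days ago vs limit 30 → met
7. certified medical technologists 4 < 6 → not met
8. condition 'performs genetic testing' holds; qualified laboratory directors 2 ≥ 2 → met
9. test menu present → met
10. biosafety cabinet certification 75 days ago vs limit 120 → met
Not met: 5 of 10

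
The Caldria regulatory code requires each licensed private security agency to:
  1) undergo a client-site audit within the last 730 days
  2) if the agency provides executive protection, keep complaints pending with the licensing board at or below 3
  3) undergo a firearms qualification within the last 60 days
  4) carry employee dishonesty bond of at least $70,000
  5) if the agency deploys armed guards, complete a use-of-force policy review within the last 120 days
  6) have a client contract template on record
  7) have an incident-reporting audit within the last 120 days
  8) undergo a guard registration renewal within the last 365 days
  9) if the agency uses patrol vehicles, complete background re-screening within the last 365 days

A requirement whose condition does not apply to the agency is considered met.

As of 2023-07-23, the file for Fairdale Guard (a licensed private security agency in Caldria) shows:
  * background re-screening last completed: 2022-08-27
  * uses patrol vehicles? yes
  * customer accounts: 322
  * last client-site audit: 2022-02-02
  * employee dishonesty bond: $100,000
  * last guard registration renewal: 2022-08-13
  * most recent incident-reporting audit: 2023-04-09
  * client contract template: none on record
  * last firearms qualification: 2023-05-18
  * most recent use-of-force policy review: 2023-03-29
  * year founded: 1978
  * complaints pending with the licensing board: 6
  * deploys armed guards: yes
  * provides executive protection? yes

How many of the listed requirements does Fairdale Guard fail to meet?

1. client-site audit 536 days ago vs limit 730 → met
2. condition 'provides executive protection' holds; complaints pending with the licensing board 6 > 3 → not met
3. firearms qualification 66 days ago vs limit 60 → not met
4. employee dishonesty bond $100,000 ≥ $70,000 → met
5. condition 'deploys armed guards' holds; use-of-force policy review 116 days ago vs limit 120 → met
6. client contract template absent → not met
7. incident-reporting audit 105 days ago vs limit 120 → met
8. guard registration renewal 344 days ago vs limit 365 → met
9. condition 'uses patrol vehicles' holds; background re-screening 330 days ago vs limit 365 → met
Not met: 3 of 9

3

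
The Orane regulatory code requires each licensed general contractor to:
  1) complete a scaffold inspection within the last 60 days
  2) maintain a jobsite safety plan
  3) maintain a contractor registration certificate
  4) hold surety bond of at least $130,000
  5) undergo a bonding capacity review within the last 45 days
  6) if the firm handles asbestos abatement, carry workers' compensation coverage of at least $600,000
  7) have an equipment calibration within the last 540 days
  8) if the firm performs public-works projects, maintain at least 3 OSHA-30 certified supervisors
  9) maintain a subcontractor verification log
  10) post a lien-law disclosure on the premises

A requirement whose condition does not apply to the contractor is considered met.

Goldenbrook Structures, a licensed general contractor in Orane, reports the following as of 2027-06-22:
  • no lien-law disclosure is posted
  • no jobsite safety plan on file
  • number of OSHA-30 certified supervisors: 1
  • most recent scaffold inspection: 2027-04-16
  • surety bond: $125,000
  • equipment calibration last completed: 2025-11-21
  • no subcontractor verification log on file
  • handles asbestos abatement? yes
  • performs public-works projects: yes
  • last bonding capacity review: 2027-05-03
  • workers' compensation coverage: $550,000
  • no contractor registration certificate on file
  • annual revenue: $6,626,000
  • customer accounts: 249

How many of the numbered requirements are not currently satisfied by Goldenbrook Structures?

1. scaffold inspection 67 days ago vs limit 60 → not met
2. jobsite safety plan absent → not met
3. contractor registration certificate absent → not met
4. surety bond $125,000 < $130,000 → not met
5. bonding capacity review 50 days ago vs limit 45 → not met
6. condition 'handles asbestos abatement' holds; workers' compensation coverage $550,000 < $600,000 → not met
7. equipment calibration 578 days ago vs limit 540 → not met
8. condition 'performs public-works projects' holds; OSHA-30 certified supervisors 1 < 3 → not met
9. subcontractor verification log absent → not met
10. lien-law disclosure absent → not met
Not met: 10 of 10

10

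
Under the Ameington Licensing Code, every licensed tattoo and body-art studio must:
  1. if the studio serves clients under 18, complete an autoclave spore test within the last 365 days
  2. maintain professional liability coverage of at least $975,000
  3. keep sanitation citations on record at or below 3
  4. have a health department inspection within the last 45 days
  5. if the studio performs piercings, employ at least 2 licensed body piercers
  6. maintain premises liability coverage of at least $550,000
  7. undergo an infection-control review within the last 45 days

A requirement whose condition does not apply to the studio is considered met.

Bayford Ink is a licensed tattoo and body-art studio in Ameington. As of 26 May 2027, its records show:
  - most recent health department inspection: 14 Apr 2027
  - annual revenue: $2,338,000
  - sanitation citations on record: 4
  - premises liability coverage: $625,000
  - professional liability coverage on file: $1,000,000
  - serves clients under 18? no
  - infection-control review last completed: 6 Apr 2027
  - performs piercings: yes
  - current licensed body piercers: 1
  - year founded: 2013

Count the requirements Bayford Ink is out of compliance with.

1. condition 'serves clients under 18' does not hold → requirement n/a → met
2. professional liability coverage $1,000,000 ≥ $975,000 → met
3. sanitation citations on record 4 > 3 → not met
4. health department inspection 42 days ago vs limit 45 → met
5. condition 'performs piercings' holds; licensed body piercers 1 < 2 → not met
6. premises liability coverage $625,000 ≥ $550,000 → met
7. infection-control review 50 days ago vs limit 45 → not met
Not met: 3 of 7

3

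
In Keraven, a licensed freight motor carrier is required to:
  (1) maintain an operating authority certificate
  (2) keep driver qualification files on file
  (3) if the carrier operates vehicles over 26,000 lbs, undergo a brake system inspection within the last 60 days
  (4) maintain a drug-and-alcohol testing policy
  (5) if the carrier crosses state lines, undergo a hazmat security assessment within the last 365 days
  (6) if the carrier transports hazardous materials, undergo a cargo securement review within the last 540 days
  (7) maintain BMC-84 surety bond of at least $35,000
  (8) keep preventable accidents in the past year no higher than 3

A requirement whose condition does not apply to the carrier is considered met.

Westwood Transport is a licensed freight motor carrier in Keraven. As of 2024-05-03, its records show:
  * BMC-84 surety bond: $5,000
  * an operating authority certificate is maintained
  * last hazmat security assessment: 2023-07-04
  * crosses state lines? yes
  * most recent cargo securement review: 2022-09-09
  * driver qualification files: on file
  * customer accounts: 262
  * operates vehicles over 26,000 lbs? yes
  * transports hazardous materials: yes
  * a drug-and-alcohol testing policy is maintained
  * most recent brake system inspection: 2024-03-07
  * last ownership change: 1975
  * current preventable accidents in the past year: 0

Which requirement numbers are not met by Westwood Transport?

1. operating authority certificate present → met
2. driver qualification files present → met
3. condition 'operates vehicles over 26,000 lbs' holds; brake system inspection 57 days ago vs limit 60 → met
4. drug-and-alcohol testing policy present → met
5. condition 'crosses state lines' holds; hazmat security assessment 304 days ago vs limit 365 → met
6. condition 'transports hazardous materials' holds; cargo securement review 602 days ago vs limit 540 → not met
7. BMC-84 surety bond $5,000 < $35,000 → not met
8. preventable accidents in the past year 0 ≤ 3 → met
Not met: 6, 7

6, 7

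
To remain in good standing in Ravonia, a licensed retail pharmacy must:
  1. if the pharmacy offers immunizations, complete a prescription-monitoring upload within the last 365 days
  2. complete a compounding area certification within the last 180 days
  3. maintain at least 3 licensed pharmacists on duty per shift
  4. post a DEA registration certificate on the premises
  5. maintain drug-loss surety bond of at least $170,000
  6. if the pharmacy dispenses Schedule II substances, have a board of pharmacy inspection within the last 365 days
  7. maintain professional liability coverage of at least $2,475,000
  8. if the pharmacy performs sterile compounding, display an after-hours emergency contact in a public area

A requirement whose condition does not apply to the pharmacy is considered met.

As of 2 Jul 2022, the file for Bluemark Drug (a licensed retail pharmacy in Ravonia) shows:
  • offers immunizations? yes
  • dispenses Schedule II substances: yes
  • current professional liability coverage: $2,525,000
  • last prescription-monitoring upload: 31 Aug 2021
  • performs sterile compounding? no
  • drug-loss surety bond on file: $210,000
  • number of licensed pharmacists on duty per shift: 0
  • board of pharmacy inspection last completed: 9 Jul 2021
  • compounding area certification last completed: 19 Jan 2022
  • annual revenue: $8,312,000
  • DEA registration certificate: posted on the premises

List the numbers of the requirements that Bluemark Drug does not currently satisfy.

3

1. condition 'offers immunizations' holds; prescription-monitoring upload 305 days ago vs limit 365 → met
2. compounding area certification 164 days ago vs limit 180 → met
3. licensed pharmacists on duty per shift 0 < 3 → not met
4. DEA registration certificate present → met
5. drug-loss surety bond $210,000 ≥ $170,000 → met
6. condition 'dispenses Schedule II substances' holds; board of pharmacy inspection 358 days ago vs limit 365 → met
7. professional liability coverage $2,525,000 ≥ $2,475,000 → met
8. condition 'performs sterile compounding' does not hold → requirement n/a → met
Not met: 3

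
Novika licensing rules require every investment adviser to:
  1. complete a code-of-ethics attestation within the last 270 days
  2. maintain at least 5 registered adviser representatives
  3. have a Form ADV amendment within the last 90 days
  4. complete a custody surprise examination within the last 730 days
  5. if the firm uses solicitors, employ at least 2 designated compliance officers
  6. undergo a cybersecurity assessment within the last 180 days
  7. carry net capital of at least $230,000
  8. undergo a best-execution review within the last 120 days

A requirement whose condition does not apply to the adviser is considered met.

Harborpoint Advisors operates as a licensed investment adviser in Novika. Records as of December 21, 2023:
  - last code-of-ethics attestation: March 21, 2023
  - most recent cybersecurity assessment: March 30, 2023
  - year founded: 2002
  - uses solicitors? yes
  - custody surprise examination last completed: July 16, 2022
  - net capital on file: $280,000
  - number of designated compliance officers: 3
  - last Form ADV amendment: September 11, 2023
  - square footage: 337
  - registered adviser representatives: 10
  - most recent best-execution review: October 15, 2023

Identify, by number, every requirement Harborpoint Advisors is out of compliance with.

1. code-of-ethics attestation 275 days ago vs limit 270 → not met
2. registered adviser representatives 10 ≥ 5 → met
3. Form ADV amendment 101 days ago vs limit 90 → not met
4. custody surprise examination 523 days ago vs limit 730 → met
5. condition 'uses solicitors' holds; designated compliance officers 3 ≥ 2 → met
6. cybersecurity assessment 266 days ago vs limit 180 → not met
7. net capital $280,000 ≥ $230,000 → met
8. best-execution review 67 days ago vs limit 120 → met
Not met: 1, 3, 6

1, 3, 6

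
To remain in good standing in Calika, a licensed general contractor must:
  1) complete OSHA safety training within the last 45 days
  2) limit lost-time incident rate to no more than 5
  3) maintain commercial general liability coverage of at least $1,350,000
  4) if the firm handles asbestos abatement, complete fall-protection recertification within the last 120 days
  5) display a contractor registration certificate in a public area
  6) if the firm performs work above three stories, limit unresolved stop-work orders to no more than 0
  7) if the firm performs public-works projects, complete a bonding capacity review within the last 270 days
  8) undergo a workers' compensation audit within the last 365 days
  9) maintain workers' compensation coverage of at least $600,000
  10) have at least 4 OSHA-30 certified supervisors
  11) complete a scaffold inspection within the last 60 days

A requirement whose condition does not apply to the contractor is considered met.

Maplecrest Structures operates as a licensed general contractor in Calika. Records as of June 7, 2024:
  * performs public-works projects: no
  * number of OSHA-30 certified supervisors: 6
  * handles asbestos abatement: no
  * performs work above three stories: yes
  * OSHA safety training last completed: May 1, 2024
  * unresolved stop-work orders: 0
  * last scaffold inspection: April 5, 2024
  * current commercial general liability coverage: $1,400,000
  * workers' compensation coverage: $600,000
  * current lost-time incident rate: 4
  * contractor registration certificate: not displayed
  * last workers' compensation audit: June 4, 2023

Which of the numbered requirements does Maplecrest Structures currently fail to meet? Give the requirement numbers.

5, 8, 11

1. OSHA safety training 37 days ago vs limit 45 → met
2. lost-time incident rate 4 ≤ 5 → met
3. commercial general liability coverage $1,400,000 ≥ $1,350,000 → met
4. condition 'handles asbestos abatement' does not hold → requirement n/a → met
5. contractor registration certificate absent → not met
6. condition 'performs work above three stories' holds; unresolved stop-work orders 0 ≤ 0 → met
7. condition 'performs public-works projects' does not hold → requirement n/a → met
8. workers' compensation audit 369 days ago vs limit 365 → not met
9. workers' compensation coverage $600,000 ≥ $600,000 → met
10. OSHA-30 certified supervisors 6 ≥ 4 → met
11. scaffold inspection 63 days ago vs limit 60 → not met
Not met: 5, 8, 11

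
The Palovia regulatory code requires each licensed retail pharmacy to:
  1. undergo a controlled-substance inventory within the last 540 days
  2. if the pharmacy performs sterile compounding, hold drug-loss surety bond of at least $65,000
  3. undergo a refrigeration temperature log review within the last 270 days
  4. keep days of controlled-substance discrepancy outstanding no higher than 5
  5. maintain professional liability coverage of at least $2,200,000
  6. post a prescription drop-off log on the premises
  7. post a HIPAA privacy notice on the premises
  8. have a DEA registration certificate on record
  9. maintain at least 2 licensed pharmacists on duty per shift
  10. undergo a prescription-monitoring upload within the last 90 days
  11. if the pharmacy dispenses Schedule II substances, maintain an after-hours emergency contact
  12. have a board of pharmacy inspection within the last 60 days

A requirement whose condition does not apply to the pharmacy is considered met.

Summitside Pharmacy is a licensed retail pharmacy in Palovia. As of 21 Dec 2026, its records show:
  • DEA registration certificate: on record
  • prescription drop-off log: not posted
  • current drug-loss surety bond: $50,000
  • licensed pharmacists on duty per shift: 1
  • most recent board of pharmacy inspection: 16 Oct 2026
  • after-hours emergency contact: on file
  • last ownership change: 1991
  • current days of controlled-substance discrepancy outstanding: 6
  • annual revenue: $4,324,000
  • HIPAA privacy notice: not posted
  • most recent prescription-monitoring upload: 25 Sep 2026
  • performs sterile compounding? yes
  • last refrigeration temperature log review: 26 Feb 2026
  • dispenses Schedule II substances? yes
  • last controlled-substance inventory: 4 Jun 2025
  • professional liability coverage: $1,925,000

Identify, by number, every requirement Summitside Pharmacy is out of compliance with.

1, 2, 3, 4, 5, 6, 7, 9, 12

1. controlled-substance inventory 565 days ago vs limit 540 → not met
2. condition 'performs sterile compounding' holds; drug-loss surety bond $50,000 < $65,000 → not met
3. refrigeration temperature log review 298 days ago vs limit 270 → not met
4. days of controlled-substance discrepancy outstanding 6 > 5 → not met
5. professional liability coverage $1,925,000 < $2,200,000 → not met
6. prescription drop-off log absent → not met
7. HIPAA privacy notice absent → not met
8. DEA registration certificate present → met
9. licensed pharmacists on duty per shift 1 < 2 → not met
10. prescription-monitoring upload 87 days ago vs limit 90 → met
11. condition 'dispenses Schedule II substances' holds; after-hours emergency contact present → met
12. board of pharmacy inspection 66 days ago vs limit 60 → not met
Not met: 1, 2, 3, 4, 5, 6, 7, 9, 12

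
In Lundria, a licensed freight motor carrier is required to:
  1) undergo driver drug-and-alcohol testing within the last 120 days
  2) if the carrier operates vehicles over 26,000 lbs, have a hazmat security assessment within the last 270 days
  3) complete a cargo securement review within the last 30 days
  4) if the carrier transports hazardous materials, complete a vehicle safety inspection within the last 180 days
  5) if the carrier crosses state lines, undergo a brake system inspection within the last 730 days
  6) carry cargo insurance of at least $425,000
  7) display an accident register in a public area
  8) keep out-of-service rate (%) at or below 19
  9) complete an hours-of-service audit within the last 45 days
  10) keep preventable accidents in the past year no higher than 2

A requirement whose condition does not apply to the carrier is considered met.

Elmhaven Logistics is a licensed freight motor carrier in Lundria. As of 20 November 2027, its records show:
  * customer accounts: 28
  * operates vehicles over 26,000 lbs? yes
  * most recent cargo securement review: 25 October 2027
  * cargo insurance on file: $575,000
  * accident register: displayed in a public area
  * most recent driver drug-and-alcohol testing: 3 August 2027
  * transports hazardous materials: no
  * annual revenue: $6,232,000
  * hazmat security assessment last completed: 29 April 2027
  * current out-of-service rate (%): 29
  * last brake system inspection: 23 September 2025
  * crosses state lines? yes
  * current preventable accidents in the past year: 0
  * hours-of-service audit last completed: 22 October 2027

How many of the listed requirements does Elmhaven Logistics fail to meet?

1. driver drug-and-alcohol testing 109 days ago vs limit 120 → met
2. condition 'operates vehicles over 26,000 lbs' holds; hazmat security assessment 205 days ago vs limit 270 → met
3. cargo securement review 26 days ago vs limit 30 → met
4. condition 'transports hazardous materials' does not hold → requirement n/a → met
5. condition 'crosses state lines' holds; brake system inspection 788 days ago vs limit 730 → not met
6. cargo insurance $575,000 ≥ $425,000 → met
7. accident register present → met
8. out-of-service rate (%) 29 > 19 → not met
9. hours-of-service audit 29 days ago vs limit 45 → met
10. preventable accidents in the past year 0 ≤ 2 → met
Not met: 2 of 10

2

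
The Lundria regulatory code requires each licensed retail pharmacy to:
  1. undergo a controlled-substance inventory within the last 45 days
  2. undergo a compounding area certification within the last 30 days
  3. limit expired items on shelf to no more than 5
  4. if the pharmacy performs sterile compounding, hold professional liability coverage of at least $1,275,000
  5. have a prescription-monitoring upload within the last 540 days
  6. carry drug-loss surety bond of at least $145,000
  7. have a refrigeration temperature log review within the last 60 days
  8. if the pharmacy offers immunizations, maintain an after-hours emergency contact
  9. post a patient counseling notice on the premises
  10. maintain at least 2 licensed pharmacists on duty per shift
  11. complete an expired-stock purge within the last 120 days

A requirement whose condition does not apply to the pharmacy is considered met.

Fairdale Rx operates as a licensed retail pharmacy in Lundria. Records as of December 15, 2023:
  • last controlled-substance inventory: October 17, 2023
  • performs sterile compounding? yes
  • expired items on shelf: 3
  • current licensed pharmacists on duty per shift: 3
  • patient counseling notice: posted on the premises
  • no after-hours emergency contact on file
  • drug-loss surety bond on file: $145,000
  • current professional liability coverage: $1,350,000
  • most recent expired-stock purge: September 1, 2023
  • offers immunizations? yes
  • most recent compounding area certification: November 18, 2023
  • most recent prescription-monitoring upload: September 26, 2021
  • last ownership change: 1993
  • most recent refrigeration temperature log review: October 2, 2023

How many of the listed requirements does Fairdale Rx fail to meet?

1. controlled-substance inventory 59 days ago vs limit 45 → not met
2. compounding area certification 27 days ago vs limit 30 → met
3. expired items on shelf 3 ≤ 5 → met
4. condition 'performs sterile compounding' holds; professional liability coverage $1,350,000 ≥ $1,275,000 → met
5. prescription-monitoring upload 810 days ago vs limit 540 → not met
6. drug-loss surety bond $145,000 ≥ $145,000 → met
7. refrigeration temperature log review 74 days ago vs limit 60 → not met
8. condition 'offers immunizations' holds; after-hours emergency contact absent → not met
9. patient counseling notice present → met
10. licensed pharmacists on duty per shift 3 ≥ 2 → met
11. expired-stock purge 105 days ago vs limit 120 → met
Not met: 4 of 11

4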